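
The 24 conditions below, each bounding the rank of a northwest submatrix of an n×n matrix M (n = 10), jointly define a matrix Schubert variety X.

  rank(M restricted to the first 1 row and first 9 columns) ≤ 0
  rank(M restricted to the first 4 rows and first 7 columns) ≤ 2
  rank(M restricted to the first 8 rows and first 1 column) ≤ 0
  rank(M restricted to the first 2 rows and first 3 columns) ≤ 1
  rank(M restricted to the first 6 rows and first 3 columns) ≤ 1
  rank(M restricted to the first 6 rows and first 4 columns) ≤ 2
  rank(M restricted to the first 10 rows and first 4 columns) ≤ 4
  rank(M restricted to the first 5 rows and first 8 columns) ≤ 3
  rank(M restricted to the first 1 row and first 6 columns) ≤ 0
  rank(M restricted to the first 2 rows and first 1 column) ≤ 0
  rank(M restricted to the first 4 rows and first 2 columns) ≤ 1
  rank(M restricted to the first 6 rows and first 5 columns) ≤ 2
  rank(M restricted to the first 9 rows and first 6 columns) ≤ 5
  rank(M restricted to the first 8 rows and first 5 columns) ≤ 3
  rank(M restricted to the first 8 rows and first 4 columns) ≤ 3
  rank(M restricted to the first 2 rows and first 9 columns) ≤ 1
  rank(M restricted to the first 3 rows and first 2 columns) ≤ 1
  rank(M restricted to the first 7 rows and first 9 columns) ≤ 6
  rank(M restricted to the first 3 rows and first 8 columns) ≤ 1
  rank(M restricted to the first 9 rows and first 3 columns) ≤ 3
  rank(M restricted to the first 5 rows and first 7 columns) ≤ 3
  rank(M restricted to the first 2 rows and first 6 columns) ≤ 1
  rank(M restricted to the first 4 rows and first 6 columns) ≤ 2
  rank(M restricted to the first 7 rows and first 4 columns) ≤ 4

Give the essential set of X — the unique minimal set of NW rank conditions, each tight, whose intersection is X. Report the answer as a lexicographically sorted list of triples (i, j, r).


The tightest implied rank at each (i,j), from the 24 conditions:

  row 1: 0, 0, 0, 0, 0, 0, 0, 0, 0, 1
  row 2: 0, 1, 1, 1, 1, 1, 1, 1, 1, 2
  row 3: 0, 1, 1, 1, 1, 1, 1, 1, 2, 3
  row 4: 0, 1, 1, 2, 2, 2, 2, 2, 3, 4
  row 5: 0, 1, 1, 2, 2, 3, 3, 3, 4, 5
  row 6: 0, 1, 1, 2, 2, 3, 4, 4, 5, 6
  row 7: 0, 1, 2, 3, 3, 4, 5, 5, 6, 7
  row 8: 0, 1, 2, 3, 3, 4, 5, 6, 7, 8
  row 9: 1, 2, 3, 4, 4, 5, 6, 7, 8, 9
  row 10: 1, 2, 3, 4, 5, 6, 7, 8, 9, 10

so w = (10, 2, 9, 4, 6, 7, 3, 8, 1, 5).

Fulton essential set (6 of the 28 Rothe cells):

[(1, 9, 0), (3, 8, 1), (6, 3, 1), (6, 5, 2), (8, 1, 0), (8, 5, 3)]


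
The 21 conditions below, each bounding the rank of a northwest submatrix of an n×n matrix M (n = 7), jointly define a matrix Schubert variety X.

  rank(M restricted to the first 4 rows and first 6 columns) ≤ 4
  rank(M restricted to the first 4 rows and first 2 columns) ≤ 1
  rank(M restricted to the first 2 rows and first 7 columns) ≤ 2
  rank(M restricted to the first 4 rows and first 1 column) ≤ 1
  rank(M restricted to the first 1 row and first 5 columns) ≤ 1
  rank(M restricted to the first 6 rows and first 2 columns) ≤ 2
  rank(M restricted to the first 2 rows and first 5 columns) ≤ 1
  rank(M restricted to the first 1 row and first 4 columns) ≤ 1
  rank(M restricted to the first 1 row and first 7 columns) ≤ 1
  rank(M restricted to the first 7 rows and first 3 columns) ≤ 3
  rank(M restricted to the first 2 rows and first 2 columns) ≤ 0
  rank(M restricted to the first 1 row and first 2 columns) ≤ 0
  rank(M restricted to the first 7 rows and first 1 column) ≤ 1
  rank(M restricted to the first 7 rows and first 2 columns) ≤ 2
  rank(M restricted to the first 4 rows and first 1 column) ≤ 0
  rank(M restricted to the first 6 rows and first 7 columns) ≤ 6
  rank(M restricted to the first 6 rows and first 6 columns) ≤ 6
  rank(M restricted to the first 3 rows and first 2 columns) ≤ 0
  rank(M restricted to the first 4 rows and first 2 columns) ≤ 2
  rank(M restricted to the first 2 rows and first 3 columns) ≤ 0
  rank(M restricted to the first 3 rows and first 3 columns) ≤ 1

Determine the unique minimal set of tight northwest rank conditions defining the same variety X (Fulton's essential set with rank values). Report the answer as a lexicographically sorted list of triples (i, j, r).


The tightest implied rank at each (i,j), from the 21 conditions:

  row 1: 0 0 0 1 1 1 1
  row 2: 0 0 0 1 1 2 2
  row 3: 0 0 1 2 2 3 3
  row 4: 0 1 2 3 3 4 4
  row 5: 1 2 3 4 4 5 5
  row 6: 1 2 3 4 5 6 6
  row 7: 1 2 3 4 5 6 7

reading off 1-entries of Δ²R: w = (4, 6, 3, 2, 1, 5, 7).

Fulton essential set (4 of the 10 Rothe cells):

[(2, 3, 0), (2, 5, 1), (3, 2, 0), (4, 1, 0)]


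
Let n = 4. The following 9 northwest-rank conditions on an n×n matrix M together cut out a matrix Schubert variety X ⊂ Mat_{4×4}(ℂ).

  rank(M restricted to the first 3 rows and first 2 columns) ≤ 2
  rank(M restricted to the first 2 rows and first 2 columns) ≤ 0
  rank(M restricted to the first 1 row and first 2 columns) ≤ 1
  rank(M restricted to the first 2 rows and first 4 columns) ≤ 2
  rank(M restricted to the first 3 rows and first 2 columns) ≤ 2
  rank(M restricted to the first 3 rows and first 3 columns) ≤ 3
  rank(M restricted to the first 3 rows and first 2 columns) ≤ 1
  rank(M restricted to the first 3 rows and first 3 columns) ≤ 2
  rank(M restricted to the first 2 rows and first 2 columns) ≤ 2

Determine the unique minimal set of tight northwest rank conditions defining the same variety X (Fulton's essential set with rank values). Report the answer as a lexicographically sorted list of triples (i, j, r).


Recovering R(i,j) via the rank-extension bound from the 9 conditions:

  row 1: 0, 0, 1, 1
  row 2: 0, 0, 1, 2
  row 3: 1, 1, 2, 3
  row 4: 1, 2, 3, 4

the unique w with this rank table is (3, 4, 1, 2).

ℓ(w)=4; the 1 essential cell (i,j,r):

[(2, 2, 0)]


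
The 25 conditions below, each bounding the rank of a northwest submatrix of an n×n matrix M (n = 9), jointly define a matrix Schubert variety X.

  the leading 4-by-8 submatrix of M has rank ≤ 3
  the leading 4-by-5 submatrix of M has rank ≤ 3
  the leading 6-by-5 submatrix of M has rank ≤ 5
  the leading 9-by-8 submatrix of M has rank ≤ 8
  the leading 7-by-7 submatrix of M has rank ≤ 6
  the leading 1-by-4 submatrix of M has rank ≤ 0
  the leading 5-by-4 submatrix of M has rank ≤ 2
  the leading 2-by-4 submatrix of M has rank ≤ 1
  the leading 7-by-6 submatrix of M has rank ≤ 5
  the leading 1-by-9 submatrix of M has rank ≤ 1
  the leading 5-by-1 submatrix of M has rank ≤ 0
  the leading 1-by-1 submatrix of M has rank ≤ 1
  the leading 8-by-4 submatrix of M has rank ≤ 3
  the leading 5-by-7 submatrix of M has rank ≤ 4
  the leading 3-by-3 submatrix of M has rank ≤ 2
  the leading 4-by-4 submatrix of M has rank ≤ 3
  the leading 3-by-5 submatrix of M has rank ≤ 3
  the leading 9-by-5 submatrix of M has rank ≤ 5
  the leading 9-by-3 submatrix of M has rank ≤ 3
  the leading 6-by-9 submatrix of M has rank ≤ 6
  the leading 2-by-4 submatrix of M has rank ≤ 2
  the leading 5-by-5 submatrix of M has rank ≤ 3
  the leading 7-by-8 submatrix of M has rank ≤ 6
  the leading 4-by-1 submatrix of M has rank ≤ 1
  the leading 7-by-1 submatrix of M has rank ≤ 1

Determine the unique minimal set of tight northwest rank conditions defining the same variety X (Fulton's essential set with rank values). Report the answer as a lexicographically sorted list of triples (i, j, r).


Propagating the 25 rank bounds to every northwest block:

  row 1: 0 | 0 | 0 | 0 | 1 | 1 | 1 | 1 | 1
  row 2: 0 | 1 | 1 | 1 | 2 | 2 | 2 | 2 | 2
  row 3: 0 | 1 | 2 | 2 | 3 | 3 | 3 | 3 | 3
  row 4: 0 | 1 | 2 | 2 | 3 | 3 | 3 | 3 | 4
  row 5: 0 | 1 | 2 | 2 | 3 | 4 | 4 | 4 | 5
  row 6: 1 | 2 | 3 | 3 | 4 | 5 | 5 | 5 | 6
  row 7: 1 | 2 | 3 | 3 | 4 | 5 | 6 | 6 | 7
  row 8: 1 | 2 | 3 | 3 | 4 | 5 | 6 | 7 | 8
  row 9: 1 | 2 | 3 | 4 | 5 | 6 | 7 | 8 | 9

the unique w with this rank table is (5, 2, 3, 9, 6, 1, 7, 8, 4).

Rothe diagram D(w) (15 cells), 5 SE-corners (essential conditions):

[(1, 4, 0), (4, 8, 3), (5, 1, 0), (5, 4, 2), (8, 4, 3)]


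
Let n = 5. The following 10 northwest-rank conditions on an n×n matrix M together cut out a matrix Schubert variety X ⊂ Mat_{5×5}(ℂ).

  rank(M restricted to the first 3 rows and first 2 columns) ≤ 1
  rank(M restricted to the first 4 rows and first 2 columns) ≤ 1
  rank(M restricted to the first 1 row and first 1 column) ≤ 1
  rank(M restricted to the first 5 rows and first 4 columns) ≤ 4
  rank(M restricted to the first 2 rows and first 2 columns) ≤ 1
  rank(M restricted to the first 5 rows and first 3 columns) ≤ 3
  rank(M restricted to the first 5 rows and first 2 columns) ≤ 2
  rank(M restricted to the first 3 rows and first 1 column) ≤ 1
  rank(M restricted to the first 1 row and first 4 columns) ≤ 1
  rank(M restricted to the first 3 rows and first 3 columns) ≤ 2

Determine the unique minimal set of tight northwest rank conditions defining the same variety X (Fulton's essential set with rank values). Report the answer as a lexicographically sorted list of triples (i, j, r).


Rank table r_w(5×5) implied by the 10 constraints:

  row 1: 1 | 1 | 1 | 1 | 1
  row 2: 1 | 1 | 2 | 2 | 2
  row 3: 1 | 1 | 2 | 3 | 3
  row 4: 1 | 1 | 2 | 3 | 4
  row 5: 1 | 2 | 3 | 4 | 5

so w = (1, 3, 4, 5, 2).

Fulton essential set (1 of the 3 Rothe cells):

[(4, 2, 1)]


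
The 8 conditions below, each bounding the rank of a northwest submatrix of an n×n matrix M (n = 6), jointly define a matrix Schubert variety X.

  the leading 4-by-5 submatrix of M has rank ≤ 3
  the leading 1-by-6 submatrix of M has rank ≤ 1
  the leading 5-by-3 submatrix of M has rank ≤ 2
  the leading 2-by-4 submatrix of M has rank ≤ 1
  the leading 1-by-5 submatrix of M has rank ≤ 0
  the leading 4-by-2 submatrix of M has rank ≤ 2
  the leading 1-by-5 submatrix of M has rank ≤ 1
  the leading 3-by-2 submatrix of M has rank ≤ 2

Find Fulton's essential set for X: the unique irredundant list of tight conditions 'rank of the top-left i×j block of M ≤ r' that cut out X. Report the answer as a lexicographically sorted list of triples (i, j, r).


The tightest implied rank at each (i,j), from the 8 conditions:

  R[1]: 0  0  0  0  0  1
  R[2]: 1  1  1  1  1  2
  R[3]: 1  2  2  2  2  3
  R[4]: 1  2  2  3  3  4
  R[5]: 1  2  2  3  4  5
  R[6]: 1  2  3  4  5  6

reading off 1-entries of Δ²R: w = (6, 1, 2, 4, 5, 3).

D(w) has 7 cells with 2 SE-corners; essential set:

[(1, 5, 0), (5, 3, 2)]


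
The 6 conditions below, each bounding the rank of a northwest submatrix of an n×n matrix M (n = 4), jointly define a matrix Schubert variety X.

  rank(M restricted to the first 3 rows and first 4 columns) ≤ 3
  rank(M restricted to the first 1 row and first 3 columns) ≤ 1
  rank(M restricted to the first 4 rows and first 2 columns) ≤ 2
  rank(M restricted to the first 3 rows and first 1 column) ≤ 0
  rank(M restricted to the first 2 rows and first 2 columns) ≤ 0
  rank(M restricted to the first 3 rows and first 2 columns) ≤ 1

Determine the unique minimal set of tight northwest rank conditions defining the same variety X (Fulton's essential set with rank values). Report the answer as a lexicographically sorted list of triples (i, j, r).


Rank table r_w(4×4) implied by the 6 constraints:

  0 | 0 | 1 | 1
  0 | 0 | 1 | 2
  0 | 1 | 2 | 3
  1 | 2 | 3 | 4

reading off 1-entries of Δ²R: w = (3, 4, 2, 1).

D(w) has 5 cells with 2 SE-corners; essential set:

[(2, 2, 0), (3, 1, 0)]


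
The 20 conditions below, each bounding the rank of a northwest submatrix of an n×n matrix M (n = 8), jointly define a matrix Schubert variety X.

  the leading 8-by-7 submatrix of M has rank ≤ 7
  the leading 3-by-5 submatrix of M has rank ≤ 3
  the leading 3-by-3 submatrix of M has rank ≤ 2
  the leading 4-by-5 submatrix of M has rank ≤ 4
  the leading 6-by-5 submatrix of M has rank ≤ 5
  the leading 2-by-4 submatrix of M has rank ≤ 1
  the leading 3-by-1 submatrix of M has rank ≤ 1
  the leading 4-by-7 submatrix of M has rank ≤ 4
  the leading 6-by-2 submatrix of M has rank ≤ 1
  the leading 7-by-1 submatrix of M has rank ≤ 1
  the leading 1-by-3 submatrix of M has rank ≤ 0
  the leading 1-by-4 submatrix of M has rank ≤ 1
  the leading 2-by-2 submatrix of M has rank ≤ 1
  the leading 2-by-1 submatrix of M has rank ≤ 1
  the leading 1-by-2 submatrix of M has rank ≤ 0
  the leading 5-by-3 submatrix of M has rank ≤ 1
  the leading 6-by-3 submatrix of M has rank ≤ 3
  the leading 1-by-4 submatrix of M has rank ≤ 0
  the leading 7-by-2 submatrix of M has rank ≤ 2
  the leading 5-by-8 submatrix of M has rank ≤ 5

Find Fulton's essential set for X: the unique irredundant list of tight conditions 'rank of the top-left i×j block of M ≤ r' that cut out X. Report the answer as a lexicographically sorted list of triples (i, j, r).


Reconstructing r_w from the 20 given conditions:

  0 | 0 | 0 | 0 | 1 | 1 | 1 | 1
  1 | 1 | 1 | 1 | 2 | 2 | 2 | 2
  1 | 1 | 1 | 2 | 3 | 3 | 3 | 3
  1 | 1 | 1 | 2 | 3 | 4 | 4 | 4
  1 | 1 | 1 | 2 | 3 | 4 | 5 | 5
  1 | 1 | 2 | 3 | 4 | 5 | 6 | 6
  1 | 2 | 3 | 4 | 5 | 6 | 7 | 7
  1 | 2 | 3 | 4 | 5 | 6 | 7 | 8

the unique w with this rank table is (5, 1, 4, 6, 7, 3, 2, 8).

D(w) has 11 cells with 3 SE-corners; essential set:

[(1, 4, 0), (5, 3, 1), (6, 2, 1)]


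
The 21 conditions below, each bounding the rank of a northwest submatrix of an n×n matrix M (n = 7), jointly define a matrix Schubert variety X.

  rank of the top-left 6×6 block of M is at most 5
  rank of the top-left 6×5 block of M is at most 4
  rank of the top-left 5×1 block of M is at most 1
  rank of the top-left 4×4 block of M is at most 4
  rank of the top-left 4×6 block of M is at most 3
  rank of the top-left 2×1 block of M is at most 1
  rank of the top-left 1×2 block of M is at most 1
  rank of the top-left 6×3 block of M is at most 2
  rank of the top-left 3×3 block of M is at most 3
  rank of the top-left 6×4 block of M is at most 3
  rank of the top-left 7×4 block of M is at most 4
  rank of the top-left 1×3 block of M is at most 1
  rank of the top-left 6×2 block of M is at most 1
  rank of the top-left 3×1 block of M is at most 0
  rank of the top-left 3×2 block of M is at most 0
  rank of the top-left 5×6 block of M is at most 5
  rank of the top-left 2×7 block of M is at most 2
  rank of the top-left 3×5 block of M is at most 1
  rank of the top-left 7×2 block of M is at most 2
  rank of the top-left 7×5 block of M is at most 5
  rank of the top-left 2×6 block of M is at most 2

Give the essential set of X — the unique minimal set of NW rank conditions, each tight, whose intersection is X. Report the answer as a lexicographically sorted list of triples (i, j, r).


Reconstructing r_w from the 21 given conditions:

  i=1: 0  0  1  1  1  1  1
  i=2: 0  0  1  1  1  2  2
  i=3: 0  0  1  1  1  2  3
  i=4: 1  1  2  2  2  3  4
  i=5: 1  1  2  3  3  4  5
  i=6: 1  1  2  3  4  5  6
  i=7: 1  2  3  4  5  6  7

reading off 1-entries of Δ²R: w = (3, 6, 7, 1, 4, 5, 2).

Fulton essential set (3 of the 12 Rothe cells):

[(3, 2, 0), (3, 5, 1), (6, 2, 1)]


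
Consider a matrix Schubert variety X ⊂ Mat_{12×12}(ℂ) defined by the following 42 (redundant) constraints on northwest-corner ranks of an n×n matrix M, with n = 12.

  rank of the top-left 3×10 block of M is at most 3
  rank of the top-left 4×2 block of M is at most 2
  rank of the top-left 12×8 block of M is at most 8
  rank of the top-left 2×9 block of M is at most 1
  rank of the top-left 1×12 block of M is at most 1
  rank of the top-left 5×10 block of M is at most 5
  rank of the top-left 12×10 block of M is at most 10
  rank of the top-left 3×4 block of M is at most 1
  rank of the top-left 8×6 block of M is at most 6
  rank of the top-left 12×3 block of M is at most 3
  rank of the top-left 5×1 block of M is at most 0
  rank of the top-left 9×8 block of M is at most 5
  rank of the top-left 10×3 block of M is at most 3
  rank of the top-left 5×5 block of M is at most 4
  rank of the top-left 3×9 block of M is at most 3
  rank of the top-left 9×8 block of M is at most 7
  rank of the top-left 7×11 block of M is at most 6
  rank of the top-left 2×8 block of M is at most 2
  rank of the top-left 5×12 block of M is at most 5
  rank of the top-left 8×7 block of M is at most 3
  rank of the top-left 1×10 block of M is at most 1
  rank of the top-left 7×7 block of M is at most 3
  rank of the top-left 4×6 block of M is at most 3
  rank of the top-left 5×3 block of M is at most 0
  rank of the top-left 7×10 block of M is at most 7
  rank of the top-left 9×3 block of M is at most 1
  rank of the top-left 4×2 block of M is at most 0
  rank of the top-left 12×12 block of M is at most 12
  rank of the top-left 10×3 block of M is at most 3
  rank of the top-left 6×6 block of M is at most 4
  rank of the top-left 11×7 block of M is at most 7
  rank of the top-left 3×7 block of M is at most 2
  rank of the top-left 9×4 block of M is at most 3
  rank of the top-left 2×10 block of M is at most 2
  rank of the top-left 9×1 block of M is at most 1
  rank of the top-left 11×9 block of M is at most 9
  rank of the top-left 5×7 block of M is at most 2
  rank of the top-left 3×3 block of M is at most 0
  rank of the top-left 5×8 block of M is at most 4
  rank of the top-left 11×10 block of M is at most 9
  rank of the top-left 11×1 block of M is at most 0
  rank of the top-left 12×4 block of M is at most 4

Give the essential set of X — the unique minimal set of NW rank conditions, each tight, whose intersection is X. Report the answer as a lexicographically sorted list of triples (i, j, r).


The tightest implied rank at each (i,j), from the 42 conditions:

  i=1: 0  0  0  1  1  1  1  1  1  1  1  1
  i=2: 0  0  0  1  1  1  1  1  1  2  2  2
  i=3: 0  0  0  1  2  2  2  2  2  3  3  3
  i=4: 0  0  0  1  2  2  2  3  3  4  4  4
  i=5: 0  0  0  1  2  2  2  3  4  5  5  5
  i=6: 0  1  1  2  3  3  3  4  5  6  6  6
  i=7: 0  1  1  2  3  3  3  4  5  6  6  7
  i=8: 0  1  1  2  3  3  3  4  5  6  7  8
  i=9: 0  1  1  2  3  4  4  5  6  7  8  9
  i=10: 0  1  2  3  4  5  5  6  7  8  9  10
  i=11: 0  1  2  3  4  5  6  7  8  9  10  11
  i=12: 1  2  3  4  5  6  7  8  9  10  11  12

reading off 1-entries of Δ²R: w = (4, 10, 5, 8, 9, 2, 12, 11, 6, 3, 7, 1).

Rothe diagram D(w) (38 cells), 7 SE-corners (essential conditions):

[(2, 9, 1), (5, 3, 0), (5, 7, 2), (7, 11, 6), (8, 7, 3), (9, 3, 1), (11, 1, 0)]


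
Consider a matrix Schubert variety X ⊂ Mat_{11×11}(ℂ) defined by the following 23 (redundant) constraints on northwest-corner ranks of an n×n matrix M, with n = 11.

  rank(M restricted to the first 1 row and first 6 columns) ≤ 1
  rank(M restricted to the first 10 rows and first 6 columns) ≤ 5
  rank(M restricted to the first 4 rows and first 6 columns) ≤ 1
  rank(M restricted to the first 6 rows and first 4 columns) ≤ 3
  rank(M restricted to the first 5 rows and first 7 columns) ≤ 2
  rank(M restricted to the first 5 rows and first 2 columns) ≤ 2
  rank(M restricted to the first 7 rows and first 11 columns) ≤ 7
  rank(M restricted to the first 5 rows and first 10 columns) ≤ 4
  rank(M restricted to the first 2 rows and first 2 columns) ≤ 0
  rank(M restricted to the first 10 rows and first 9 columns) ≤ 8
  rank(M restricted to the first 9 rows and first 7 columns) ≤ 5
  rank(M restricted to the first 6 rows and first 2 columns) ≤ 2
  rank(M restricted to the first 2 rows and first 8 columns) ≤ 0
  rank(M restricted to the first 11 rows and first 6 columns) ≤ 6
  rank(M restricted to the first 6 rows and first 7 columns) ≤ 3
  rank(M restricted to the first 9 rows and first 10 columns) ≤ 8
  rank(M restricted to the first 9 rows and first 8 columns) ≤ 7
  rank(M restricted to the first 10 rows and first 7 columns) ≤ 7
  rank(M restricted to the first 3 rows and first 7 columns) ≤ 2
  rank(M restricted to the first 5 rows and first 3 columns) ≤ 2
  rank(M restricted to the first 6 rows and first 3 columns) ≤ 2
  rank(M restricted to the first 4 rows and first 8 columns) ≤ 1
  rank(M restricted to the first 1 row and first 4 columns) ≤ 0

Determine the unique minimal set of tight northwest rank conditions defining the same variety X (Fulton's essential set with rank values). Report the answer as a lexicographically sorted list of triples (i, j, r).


The tightest implied rank at each (i,j), from the 23 conditions:

  i=1: 0 | 0 | 0 | 0 | 0 | 0 | 0 | 0 | 1 | 1 | 1
  i=2: 0 | 0 | 0 | 0 | 0 | 0 | 0 | 0 | 1 | 2 | 2
  i=3: 1 | 1 | 1 | 1 | 1 | 1 | 1 | 1 | 2 | 3 | 3
  i=4: 1 | 1 | 1 | 1 | 1 | 1 | 1 | 1 | 2 | 3 | 4
  i=5: 1 | 2 | 2 | 2 | 2 | 2 | 2 | 2 | 3 | 4 | 5
  i=6: 1 | 2 | 2 | 3 | 3 | 3 | 3 | 3 | 4 | 5 | 6
  i=7: 1 | 2 | 3 | 4 | 4 | 4 | 4 | 4 | 5 | 6 | 7
  i=8: 1 | 2 | 3 | 4 | 5 | 5 | 5 | 5 | 6 | 7 | 8
  i=9: 1 | 2 | 3 | 4 | 5 | 5 | 5 | 6 | 7 | 8 | 9
  i=10: 1 | 2 | 3 | 4 | 5 | 5 | 6 | 7 | 8 | 9 | 10
  i=11: 1 | 2 | 3 | 4 | 5 | 6 | 7 | 8 | 9 | 10 | 11

so w = (9, 10, 1, 11, 2, 4, 3, 5, 8, 7, 6).

D(w) has 27 cells with 5 SE-corners; essential set:

[(2, 8, 0), (4, 8, 1), (6, 3, 2), (9, 7, 5), (10, 6, 5)]


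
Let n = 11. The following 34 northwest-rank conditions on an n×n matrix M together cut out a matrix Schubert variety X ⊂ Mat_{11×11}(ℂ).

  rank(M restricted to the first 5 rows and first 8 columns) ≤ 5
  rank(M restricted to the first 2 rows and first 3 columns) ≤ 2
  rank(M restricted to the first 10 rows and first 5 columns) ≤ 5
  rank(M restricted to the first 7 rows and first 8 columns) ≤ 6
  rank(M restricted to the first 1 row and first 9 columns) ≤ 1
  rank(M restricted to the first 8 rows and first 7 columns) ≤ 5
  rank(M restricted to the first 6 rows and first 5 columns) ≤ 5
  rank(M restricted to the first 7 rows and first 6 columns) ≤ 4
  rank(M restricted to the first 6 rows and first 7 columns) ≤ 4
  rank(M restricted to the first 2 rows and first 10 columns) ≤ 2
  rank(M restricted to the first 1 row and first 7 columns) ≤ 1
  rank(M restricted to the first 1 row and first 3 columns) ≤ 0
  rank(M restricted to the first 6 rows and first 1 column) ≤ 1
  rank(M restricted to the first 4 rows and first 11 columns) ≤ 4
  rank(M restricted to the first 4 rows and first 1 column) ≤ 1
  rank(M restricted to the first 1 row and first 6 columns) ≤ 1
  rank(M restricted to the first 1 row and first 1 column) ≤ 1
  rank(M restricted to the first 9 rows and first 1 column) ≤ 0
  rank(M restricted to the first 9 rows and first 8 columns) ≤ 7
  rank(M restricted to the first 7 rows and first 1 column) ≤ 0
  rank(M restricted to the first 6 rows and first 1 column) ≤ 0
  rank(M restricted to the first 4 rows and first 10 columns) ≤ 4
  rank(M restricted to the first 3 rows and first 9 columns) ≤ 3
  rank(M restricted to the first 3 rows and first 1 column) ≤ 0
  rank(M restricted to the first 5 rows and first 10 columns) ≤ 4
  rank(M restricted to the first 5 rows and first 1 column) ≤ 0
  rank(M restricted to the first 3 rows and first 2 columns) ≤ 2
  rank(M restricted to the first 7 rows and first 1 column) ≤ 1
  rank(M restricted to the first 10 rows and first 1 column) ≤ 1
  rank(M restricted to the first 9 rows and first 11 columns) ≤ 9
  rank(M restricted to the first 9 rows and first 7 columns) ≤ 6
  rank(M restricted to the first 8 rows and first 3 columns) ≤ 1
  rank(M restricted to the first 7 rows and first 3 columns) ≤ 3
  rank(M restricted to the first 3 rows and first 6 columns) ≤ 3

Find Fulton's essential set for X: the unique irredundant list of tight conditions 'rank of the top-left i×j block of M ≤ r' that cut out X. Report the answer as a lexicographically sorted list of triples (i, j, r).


Reconstructing r_w from the 34 given conditions:

  R[1]: 0, 0, 0, 1, 1, 1, 1, 1, 1, 1, 1
  R[2]: 0, 1, 1, 2, 2, 2, 2, 2, 2, 2, 2
  R[3]: 0, 1, 1, 2, 3, 3, 3, 3, 3, 3, 3
  R[4]: 0, 1, 1, 2, 3, 4, 4, 4, 4, 4, 4
  R[5]: 0, 1, 1, 2, 3, 4, 4, 4, 4, 4, 5
  R[6]: 0, 1, 1, 2, 3, 4, 4, 5, 5, 5, 6
  R[7]: 0, 1, 1, 2, 3, 4, 5, 6, 6, 6, 7
  R[8]: 0, 1, 1, 2, 3, 4, 5, 6, 7, 7, 8
  R[9]: 0, 1, 2, 3, 4, 5, 6, 7, 8, 8, 9
  R[10]: 1, 2, 3, 4, 5, 6, 7, 8, 9, 9, 10
  R[11]: 1, 2, 3, 4, 5, 6, 7, 8, 9, 10, 11

reading off 1-entries of Δ²R: w = (4, 2, 5, 6, 11, 8, 7, 9, 3, 1, 10).

5 SE-corners of the 22-cell Rothe diagram give Ess(w):

[(1, 3, 0), (5, 10, 4), (6, 7, 4), (8, 3, 1), (9, 1, 0)]


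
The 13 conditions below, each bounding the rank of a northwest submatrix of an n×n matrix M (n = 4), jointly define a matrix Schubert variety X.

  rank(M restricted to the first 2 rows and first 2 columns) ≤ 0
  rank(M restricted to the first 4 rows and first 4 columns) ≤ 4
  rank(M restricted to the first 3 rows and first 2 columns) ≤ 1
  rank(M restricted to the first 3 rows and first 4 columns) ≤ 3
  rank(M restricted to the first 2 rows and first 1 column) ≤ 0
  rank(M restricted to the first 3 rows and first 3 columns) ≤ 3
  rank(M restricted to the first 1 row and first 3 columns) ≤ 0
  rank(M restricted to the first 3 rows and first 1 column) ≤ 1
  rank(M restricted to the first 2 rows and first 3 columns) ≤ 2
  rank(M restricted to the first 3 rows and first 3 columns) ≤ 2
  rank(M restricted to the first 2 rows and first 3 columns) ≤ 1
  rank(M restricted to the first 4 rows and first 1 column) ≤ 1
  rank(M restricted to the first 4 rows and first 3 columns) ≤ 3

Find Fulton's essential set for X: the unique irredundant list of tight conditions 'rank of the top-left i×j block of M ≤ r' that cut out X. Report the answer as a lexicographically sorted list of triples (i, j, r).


Propagating the 13 rank bounds to every northwest block:

  0  0  0  1
  0  0  1  2
  1  1  2  3
  1  2  3  4

so w = (4, 3, 1, 2).

Rothe diagram D(w) (5 cells), 2 SE-corners (essential conditions):

[(1, 3, 0), (2, 2, 0)]


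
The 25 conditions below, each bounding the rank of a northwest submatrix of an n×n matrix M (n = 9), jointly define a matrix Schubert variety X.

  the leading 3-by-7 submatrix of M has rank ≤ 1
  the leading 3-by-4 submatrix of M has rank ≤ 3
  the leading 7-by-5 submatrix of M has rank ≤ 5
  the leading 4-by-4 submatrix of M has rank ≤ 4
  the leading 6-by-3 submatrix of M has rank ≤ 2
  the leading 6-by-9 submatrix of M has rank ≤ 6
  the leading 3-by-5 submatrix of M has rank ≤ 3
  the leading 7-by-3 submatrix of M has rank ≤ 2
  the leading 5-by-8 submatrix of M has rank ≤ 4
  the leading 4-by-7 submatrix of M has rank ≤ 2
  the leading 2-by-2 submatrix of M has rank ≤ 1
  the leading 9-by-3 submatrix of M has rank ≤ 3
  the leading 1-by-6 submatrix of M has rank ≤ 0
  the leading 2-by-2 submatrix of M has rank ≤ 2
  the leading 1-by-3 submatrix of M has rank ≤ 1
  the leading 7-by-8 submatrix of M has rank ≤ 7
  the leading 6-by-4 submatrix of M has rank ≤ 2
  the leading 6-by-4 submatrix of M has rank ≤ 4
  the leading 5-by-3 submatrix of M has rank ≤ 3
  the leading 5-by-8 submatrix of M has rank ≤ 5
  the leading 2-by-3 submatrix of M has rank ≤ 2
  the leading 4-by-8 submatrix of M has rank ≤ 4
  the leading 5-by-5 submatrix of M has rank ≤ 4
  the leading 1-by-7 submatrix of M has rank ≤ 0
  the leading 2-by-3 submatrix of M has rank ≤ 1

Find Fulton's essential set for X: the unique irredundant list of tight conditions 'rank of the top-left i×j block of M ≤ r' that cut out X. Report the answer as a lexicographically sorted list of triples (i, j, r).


The tightest implied rank at each (i,j), from the 25 conditions:

  R[1]: 0, 0, 0, 0, 0, 0, 0, 1, 1
  R[2]: 1, 1, 1, 1, 1, 1, 1, 2, 2
  R[3]: 1, 1, 1, 1, 1, 1, 1, 2, 3
  R[4]: 1, 2, 2, 2, 2, 2, 2, 3, 4
  R[5]: 1, 2, 2, 2, 3, 3, 3, 4, 5
  R[6]: 1, 2, 2, 2, 3, 4, 4, 5, 6
  R[7]: 1, 2, 2, 3, 4, 5, 5, 6, 7
  R[8]: 1, 2, 3, 4, 5, 6, 6, 7, 8
  R[9]: 1, 2, 3, 4, 5, 6, 7, 8, 9

reading off 1-entries of Δ²R: w = (8, 1, 9, 2, 5, 6, 4, 3, 7).

|D(w)|=18, |Ess(w)|=4:

[(1, 7, 0), (3, 7, 1), (6, 4, 2), (7, 3, 2)]


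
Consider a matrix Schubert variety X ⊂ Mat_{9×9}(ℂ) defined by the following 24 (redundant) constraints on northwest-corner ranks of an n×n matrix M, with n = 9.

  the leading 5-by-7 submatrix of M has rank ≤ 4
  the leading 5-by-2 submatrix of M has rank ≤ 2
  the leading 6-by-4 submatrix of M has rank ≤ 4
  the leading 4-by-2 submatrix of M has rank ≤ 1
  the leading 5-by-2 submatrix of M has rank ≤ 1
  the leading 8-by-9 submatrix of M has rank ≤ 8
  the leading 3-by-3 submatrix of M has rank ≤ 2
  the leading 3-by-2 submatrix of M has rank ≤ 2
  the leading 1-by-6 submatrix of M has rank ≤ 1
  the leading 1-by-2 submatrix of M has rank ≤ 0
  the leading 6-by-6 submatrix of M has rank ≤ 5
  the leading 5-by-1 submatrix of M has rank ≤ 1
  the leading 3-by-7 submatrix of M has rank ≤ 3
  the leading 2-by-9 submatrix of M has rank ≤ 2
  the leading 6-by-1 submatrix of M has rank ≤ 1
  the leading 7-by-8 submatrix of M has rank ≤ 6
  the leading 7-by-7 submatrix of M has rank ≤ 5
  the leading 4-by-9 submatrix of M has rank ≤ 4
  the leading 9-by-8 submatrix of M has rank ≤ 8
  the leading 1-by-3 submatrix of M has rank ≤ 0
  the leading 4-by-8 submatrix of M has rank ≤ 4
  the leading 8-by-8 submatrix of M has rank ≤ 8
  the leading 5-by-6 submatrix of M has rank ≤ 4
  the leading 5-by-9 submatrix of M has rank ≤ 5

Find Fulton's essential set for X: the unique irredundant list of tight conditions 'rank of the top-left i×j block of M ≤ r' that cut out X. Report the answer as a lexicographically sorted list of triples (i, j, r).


Recovering R(i,j) via the rank-extension bound from the 24 conditions:

  R[1]: 0  0  0  1  1  1  1  1  1
  R[2]: 1  1  1  2  2  2  2  2  2
  R[3]: 1  1  2  3  3  3  3  3  3
  R[4]: 1  1  2  3  4  4  4  4  4
  R[5]: 1  1  2  3  4  4  4  5  5
  R[6]: 1  2  3  4  5  5  5  6  6
  R[7]: 1  2  3  4  5  5  5  6  7
  R[8]: 1  2  3  4  5  6  6  7  8
  R[9]: 1  2  3  4  5  6  7  8  9

giving w = (4, 1, 3, 5, 8, 2, 9, 6, 7) via Δ²R.

|D(w)|=10, |Ess(w)|=4:

[(1, 3, 0), (5, 2, 1), (5, 7, 4), (7, 7, 5)]


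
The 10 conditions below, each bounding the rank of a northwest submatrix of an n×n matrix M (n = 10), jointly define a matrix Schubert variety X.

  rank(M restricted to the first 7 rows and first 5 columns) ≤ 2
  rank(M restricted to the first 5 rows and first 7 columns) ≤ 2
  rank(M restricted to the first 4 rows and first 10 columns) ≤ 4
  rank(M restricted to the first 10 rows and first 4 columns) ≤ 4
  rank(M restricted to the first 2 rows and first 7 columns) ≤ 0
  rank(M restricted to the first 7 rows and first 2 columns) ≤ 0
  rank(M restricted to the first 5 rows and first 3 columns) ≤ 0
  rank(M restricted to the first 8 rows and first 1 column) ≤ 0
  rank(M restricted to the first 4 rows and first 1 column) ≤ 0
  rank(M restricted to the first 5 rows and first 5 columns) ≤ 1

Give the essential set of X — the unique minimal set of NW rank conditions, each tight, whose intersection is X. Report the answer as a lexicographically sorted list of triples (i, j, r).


Propagating the 10 rank bounds to every northwest block:

  row 1: 0, 0, 0, 0, 0, 0, 0, 1, 1, 1
  row 2: 0, 0, 0, 0, 0, 0, 0, 1, 2, 2
  row 3: 0, 0, 0, 1, 1, 1, 1, 2, 3, 3
  row 4: 0, 0, 0, 1, 1, 2, 2, 3, 4, 4
  row 5: 0, 0, 0, 1, 1, 2, 2, 3, 4, 5
  row 6: 0, 0, 1, 2, 2, 3, 3, 4, 5, 6
  row 7: 0, 0, 1, 2, 2, 3, 4, 5, 6, 7
  row 8: 0, 1, 2, 3, 3, 4, 5, 6, 7, 8
  row 9: 1, 2, 3, 4, 4, 5, 6, 7, 8, 9
  row 10: 1, 2, 3, 4, 5, 6, 7, 8, 9, 10

hence w(1..10) = (8, 9, 4, 6, 10, 3, 7, 2, 1, 5).

Rothe diagram D(w) (32 cells), 7 SE-corners (essential conditions):

[(2, 7, 0), (5, 3, 0), (5, 5, 1), (5, 7, 2), (7, 2, 0), (7, 5, 2), (8, 1, 0)]


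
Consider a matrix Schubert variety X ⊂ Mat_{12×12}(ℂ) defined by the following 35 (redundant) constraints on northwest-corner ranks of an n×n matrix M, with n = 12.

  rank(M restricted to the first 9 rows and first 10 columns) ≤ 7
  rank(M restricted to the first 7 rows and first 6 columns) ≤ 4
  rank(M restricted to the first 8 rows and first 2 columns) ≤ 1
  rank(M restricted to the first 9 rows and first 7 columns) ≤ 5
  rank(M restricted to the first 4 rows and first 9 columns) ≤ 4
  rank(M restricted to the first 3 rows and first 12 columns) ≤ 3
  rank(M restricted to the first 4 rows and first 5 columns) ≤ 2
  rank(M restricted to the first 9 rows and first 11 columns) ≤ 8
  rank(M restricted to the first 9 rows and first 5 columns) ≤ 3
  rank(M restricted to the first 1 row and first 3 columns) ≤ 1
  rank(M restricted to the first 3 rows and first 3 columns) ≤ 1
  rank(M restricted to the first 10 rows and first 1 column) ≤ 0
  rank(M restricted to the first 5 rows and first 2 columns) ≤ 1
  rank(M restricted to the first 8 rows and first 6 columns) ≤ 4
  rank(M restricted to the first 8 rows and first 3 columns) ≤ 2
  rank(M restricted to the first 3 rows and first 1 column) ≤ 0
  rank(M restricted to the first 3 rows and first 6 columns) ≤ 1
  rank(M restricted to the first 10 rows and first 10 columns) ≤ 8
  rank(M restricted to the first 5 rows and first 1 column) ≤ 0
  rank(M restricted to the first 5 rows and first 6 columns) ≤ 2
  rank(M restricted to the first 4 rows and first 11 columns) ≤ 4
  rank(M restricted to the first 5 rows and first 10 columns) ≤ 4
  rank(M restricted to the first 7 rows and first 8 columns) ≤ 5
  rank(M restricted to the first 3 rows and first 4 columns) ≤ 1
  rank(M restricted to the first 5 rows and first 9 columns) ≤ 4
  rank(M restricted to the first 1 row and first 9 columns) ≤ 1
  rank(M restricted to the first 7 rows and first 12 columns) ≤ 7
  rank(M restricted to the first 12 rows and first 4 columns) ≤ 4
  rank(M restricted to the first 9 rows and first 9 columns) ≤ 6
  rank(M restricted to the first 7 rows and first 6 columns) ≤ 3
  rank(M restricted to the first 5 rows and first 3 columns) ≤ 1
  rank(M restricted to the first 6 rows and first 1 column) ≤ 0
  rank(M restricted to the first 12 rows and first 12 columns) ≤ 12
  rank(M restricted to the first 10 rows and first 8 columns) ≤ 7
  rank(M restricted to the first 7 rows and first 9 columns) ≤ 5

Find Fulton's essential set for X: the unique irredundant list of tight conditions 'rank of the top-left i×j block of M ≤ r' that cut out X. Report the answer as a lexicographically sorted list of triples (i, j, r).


Reconstructing r_w from the 35 given conditions:

  i=1: 0  1  1  1  1  1  1  1  1  1  1  1
  i=2: 0  1  1  1  1  1  2  2  2  2  2  2
  i=3: 0  1  1  1  1  1  2  3  3  3  3  3
  i=4: 0  1  1  2  2  2  3  4  4  4  4  4
  i=5: 0  1  1  2  2  2  3  4  4  4  5  5
  i=6: 0  1  2  3  3  3  4  5  5  5  6  6
  i=7: 0  1  2  3  3  3  4  5  5  6  7  7
  i=8: 0  1  2  3  3  4  5  6  6  7  8  8
  i=9: 0  1  2  3  3  4  5  6  6  7  8  9
  i=10: 0  1  2  3  4  5  6  7  7  8  9  10
  i=11: 1  2  3  4  5  6  7  8  8  9  10  11
  i=12: 1  2  3  4  5  6  7  8  9  10  11  12

second differences of R give the permutation w = (2, 7, 8, 4, 11, 3, 10, 6, 12, 5, 1, 9).

Rothe diagram D(w) (30 cells), 9 SE-corners (essential conditions):

[(3, 6, 1), (5, 3, 1), (5, 6, 2), (5, 10, 4), (7, 6, 3), (7, 9, 5), (9, 5, 3), (9, 9, 6), (10, 1, 0)]


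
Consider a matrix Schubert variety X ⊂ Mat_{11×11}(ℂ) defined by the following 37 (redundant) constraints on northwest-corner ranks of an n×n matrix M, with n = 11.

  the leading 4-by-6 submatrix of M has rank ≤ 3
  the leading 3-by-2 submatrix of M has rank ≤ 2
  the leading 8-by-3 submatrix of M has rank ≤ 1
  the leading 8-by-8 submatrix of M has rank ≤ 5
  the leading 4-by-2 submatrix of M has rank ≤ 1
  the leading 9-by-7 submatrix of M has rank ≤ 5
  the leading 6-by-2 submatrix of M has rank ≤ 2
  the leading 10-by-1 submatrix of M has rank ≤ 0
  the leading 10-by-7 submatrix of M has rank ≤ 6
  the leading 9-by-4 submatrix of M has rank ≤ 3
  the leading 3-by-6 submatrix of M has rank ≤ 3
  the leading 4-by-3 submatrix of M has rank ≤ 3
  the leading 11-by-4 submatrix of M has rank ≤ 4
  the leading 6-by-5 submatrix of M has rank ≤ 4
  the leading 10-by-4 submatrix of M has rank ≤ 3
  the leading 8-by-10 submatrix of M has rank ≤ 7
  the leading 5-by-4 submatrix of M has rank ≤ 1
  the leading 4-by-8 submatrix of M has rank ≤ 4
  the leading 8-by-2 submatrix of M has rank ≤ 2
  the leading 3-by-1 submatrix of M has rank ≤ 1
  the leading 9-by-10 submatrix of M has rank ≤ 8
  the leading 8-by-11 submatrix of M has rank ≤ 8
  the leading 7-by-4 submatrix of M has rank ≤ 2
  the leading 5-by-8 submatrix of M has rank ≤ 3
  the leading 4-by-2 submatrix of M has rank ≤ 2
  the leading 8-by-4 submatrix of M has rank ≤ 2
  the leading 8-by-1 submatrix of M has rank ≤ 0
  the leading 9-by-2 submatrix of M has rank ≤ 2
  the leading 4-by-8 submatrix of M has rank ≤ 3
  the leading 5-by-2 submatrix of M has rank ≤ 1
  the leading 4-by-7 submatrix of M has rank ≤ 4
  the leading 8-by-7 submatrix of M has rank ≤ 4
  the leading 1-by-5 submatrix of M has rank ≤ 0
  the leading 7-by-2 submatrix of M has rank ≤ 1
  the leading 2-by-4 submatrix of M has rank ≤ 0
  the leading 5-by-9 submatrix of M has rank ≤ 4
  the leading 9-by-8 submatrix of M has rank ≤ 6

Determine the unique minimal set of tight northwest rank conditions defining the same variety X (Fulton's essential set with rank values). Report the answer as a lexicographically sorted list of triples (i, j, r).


Recovering R(i,j) via the rank-extension bound from the 37 conditions:

  R[1]: 0  0  0  0  0  1  1  1  1  1  1
  R[2]: 0  0  0  0  1  2  2  2  2  2  2
  R[3]: 0  1  1  1  2  3  3  3  3  3  3
  R[4]: 0  1  1  1  2  3  3  3  4  4  4
  R[5]: 0  1  1  1  2  3  3  3  4  5  5
  R[6]: 0  1  1  2  3  4  4  4  5  6  6
  R[7]: 0  1  1  2  3  4  4  5  6  7  7
  R[8]: 0  1  1  2  3  4  4  5  6  7  8
  R[9]: 0  1  2  3  4  5  5  6  7  8  9
  R[10]: 0  1  2  3  4  5  6  7  8  9  10
  R[11]: 1  2  3  4  5  6  7  8  9  10  11

the unique w with this rank table is (6, 5, 2, 9, 10, 4, 8, 11, 3, 7, 1).

ℓ(w)=30; the 7 essential cells (i,j,r):

[(1, 5, 0), (2, 4, 0), (5, 4, 1), (5, 8, 3), (8, 3, 1), (8, 7, 4), (10, 1, 0)]


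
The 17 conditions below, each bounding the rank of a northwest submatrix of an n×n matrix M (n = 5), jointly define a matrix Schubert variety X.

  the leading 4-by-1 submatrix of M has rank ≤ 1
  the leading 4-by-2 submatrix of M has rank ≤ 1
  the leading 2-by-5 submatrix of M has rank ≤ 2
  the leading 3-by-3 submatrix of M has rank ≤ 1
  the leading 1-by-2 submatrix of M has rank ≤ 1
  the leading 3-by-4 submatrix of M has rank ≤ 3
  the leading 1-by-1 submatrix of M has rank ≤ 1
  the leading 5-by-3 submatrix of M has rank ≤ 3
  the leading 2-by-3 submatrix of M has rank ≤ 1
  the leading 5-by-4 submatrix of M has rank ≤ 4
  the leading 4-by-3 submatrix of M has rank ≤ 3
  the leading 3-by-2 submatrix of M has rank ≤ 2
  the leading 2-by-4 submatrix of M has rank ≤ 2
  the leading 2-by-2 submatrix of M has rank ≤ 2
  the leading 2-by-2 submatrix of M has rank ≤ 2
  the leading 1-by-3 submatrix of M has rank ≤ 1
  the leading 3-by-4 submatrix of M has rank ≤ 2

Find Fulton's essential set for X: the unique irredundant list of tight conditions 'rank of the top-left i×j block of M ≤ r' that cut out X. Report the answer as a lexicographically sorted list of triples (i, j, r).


The tightest implied rank at each (i,j), from the 17 conditions:

  1, 1, 1, 1, 1
  1, 1, 1, 2, 2
  1, 1, 1, 2, 3
  1, 1, 2, 3, 4
  1, 2, 3, 4, 5

so w = (1, 4, 5, 3, 2).

Fulton essential set (2 of the 5 Rothe cells):

[(3, 3, 1), (4, 2, 1)]


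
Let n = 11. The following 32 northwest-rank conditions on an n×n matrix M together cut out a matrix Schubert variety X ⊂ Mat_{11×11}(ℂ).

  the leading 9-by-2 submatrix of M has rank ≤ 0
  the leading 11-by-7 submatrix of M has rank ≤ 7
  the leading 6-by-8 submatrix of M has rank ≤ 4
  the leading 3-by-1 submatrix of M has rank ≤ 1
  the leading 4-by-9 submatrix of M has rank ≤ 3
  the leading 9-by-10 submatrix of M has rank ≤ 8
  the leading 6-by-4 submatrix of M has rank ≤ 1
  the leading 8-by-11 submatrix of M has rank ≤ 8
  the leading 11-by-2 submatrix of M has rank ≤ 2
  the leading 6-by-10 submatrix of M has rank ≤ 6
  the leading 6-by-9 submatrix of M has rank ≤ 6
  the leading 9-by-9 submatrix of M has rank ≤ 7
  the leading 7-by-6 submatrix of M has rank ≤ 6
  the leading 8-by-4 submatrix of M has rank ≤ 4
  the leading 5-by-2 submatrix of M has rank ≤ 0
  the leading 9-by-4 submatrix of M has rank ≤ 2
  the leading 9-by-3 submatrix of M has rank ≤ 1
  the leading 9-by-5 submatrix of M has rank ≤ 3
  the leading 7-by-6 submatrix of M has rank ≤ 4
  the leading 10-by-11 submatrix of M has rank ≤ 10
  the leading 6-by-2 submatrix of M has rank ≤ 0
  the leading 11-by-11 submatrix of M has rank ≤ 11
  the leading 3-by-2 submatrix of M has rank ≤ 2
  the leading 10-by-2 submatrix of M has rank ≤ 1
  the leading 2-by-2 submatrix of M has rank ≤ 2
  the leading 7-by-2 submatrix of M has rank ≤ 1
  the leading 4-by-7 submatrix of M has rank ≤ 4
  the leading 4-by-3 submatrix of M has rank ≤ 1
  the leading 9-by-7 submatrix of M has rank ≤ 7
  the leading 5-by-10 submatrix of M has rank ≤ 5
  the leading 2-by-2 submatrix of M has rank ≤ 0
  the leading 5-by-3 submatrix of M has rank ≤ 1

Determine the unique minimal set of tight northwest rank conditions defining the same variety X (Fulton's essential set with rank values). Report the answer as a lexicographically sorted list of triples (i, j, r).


Computing R[i][j] = min implied NW-rank bound (n=11, 32 conditions):

  i=1: 0 0 1 1 1 1 1 1 1 1 1
  i=2: 0 0 1 1 2 2 2 2 2 2 2
  i=3: 0 0 1 1 2 3 3 3 3 3 3
  i=4: 0 0 1 1 2 3 3 3 3 4 4
  i=5: 0 0 1 1 2 3 4 4 4 5 5
  i=6: 0 0 1 1 2 3 4 4 5 6 6
  i=7: 0 0 1 2 3 4 5 5 6 7 7
  i=8: 0 0 1 2 3 4 5 6 7 8 8
  i=9: 0 0 1 2 3 4 5 6 7 8 9
  i=10: 1 1 2 3 4 5 6 7 8 9 10
  i=11: 1 2 3 4 5 6 7 8 9 10 11

reading off 1-entries of Δ²R: w = (3, 5, 6, 10, 7, 9, 4, 8, 11, 1, 2).

D(w) has 27 cells with 4 SE-corners; essential set:

[(4, 9, 3), (6, 4, 1), (6, 8, 4), (9, 2, 0)]
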